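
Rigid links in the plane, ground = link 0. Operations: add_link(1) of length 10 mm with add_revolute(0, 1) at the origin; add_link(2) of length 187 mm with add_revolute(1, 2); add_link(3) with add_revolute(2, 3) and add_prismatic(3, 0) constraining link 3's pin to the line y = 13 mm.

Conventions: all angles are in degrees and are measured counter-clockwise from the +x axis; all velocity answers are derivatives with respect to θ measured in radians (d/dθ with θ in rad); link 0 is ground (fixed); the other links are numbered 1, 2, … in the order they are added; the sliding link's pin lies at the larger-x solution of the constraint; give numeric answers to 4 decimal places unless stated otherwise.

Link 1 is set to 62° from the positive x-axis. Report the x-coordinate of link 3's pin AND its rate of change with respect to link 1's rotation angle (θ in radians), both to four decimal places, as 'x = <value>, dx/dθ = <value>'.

geometry: r = 10 mm, L = 187 mm, e = 13 mm
crank pin P = (r cos θ, r sin θ) = (4.694716, 8.829476)
h = r sin θ − e = 8.829476 − 13 = -4.170524
x = r cos θ + √(L² − h²) = 4.694716 + 186.953488 = 191.648204
dx/dθ = −r sin θ − h·r cos θ/√(L² − h²) (θ in radians; h = -4.170524) = -8.724747

x = 191.6482, dx/dθ = -8.7247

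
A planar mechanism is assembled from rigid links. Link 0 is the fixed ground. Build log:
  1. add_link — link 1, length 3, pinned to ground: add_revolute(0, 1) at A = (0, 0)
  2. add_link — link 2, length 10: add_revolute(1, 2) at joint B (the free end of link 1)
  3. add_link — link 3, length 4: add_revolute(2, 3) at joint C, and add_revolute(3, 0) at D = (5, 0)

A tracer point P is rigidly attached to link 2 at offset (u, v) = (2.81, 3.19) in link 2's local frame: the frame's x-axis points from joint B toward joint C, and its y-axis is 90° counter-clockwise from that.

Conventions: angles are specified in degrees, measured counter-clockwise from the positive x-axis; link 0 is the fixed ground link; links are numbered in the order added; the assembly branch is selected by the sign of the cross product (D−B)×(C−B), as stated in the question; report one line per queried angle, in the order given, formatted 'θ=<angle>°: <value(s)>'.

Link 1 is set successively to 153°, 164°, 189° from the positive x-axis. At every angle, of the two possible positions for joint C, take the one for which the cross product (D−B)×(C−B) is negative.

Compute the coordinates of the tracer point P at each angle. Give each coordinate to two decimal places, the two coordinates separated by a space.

A=(0,0), D=(5.00,0)
θ=153°: B = A + 3.00·(cos153°, sin153°) = (-2.6730, 1.3620)
θ=153°: |BD| = 7.7930
θ=153°: circle(B,10.00) ∩ circle(D,4.00): a=9.2860, h=3.7109
θ=153°:   candidates: C₊=(7.1186,3.3929) cross=28.919; C₋=(5.8215,-3.9147) cross=-28.919
θ=153°:   branch - wants cross < 0 → take C=(5.8215,-3.9147) (cross=-28.919)
θ=153°: ex = (C−B)/|BC| = (0.8494,-0.5277); ey = (0.5277,0.8494)
θ=153°: P = B + 2.81·ex + 3.19·ey = (1.3972,2.5890)
θ=164°: B = A + 3.00·(cos164°, sin164°) = (-2.8838, 0.8269)
θ=164°: |BD| = 7.9270
θ=164°: circle(B,10.00) ∩ circle(D,4.00): a=9.2618, h=3.7707
θ=164°:   candidates: C₊=(6.7209,3.6109) cross=29.891; C₋=(5.9342,-3.8894) cross=-29.891
θ=164°:   branch - wants cross < 0 → take C=(5.9342,-3.8894) (cross=-29.891)
θ=164°: ex = (C−B)/|BC| = (0.8818,-0.4716); ey = (0.4716,0.8818)
θ=164°: P = B + 2.81·ex + 3.19·ey = (1.0986,2.3146)
θ=189°: B = A + 3.00·(cos189°, sin189°) = (-2.9631, -0.4693)
θ=189°: |BD| = 7.9769
θ=189°: circle(B,10.00) ∩ circle(D,4.00): a=9.2537, h=3.7908
θ=189°:   candidates: C₊=(6.0515,3.8593) cross=30.238; C₋=(6.4976,-3.7091) cross=-30.238
θ=189°:   branch - wants cross < 0 → take C=(6.4976,-3.7091) (cross=-30.238)
θ=189°: ex = (C−B)/|BC| = (0.9461,-0.3240); ey = (0.3240,0.9461)
θ=189°: P = B + 2.81·ex + 3.19·ey = (0.7289,1.6383)

θ=153°: 1.40 2.59
θ=164°: 1.10 2.31
θ=189°: 0.73 1.64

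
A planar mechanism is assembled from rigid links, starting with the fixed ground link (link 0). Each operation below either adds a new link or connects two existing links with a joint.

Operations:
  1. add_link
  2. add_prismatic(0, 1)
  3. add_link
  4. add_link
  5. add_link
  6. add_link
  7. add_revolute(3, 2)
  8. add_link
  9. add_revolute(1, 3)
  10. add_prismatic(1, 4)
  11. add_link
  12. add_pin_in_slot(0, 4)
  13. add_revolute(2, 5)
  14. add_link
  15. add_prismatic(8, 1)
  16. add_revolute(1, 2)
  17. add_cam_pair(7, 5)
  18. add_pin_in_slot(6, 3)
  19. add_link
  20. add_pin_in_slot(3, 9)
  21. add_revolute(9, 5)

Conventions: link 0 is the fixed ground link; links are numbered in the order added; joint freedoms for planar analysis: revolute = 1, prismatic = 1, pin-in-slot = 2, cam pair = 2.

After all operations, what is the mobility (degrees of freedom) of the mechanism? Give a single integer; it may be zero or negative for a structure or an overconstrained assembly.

L=1 J1=0 J2=0
add link → L=2 J1=0 J2=0
P@0,1 dof=1 J1 → L=2 J1=1 J2=0
add link → L=3 J1=1 J2=0
add link → L=4 J1=1 J2=0
add link → L=5 J1=1 J2=0
add link → L=6 J1=1 J2=0
R@3,2 dof=1 J1 → L=6 J1=2 J2=0
add link → L=7 J1=2 J2=0
R@1,3 dof=1 J1 → L=7 J1=3 J2=0
P@1,4 dof=1 J1 → L=7 J1=4 J2=0
add link → L=8 J1=4 J2=0
PS@0,4 dof=2 J2 → L=8 J1=4 J2=1
R@2,5 dof=1 J1 → L=8 J1=5 J2=1
add link → L=9 J1=5 J2=1
P@8,1 dof=1 J1 → L=9 J1=6 J2=1
R@1,2 dof=1 J1 → L=9 J1=7 J2=1
C@7,5 dof=2 J2 → L=9 J1=7 J2=2
PS@6,3 dof=2 J2 → L=9 J1=7 J2=3
add link → L=10 J1=7 J2=3
PS@3,9 dof=2 J2 → L=10 J1=7 J2=4
R@9,5 dof=1 J1 → L=10 J1=8 J2=4
M=3(L−1)−2J1−J2=3·9−2·8−4=7

M = 7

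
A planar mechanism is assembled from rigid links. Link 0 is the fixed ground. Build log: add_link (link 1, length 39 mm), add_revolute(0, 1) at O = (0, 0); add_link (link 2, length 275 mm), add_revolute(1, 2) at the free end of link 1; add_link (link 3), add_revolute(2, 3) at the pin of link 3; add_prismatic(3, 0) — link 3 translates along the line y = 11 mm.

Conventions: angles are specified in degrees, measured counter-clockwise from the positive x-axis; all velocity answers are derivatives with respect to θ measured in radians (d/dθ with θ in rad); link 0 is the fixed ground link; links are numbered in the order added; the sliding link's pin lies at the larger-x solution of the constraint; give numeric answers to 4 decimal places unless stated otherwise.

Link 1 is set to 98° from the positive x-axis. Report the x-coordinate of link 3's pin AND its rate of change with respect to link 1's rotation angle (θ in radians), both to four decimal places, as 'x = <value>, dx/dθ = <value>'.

geometry: r = 39 mm, L = 275 mm, e = 11 mm
crank pin P = (r cos θ, r sin θ) = (-5.427751, 38.620455)
h = r sin θ − e = 38.620455 − 11 = 27.620455
x = r cos θ + √(L² − h²) = -5.427751 + 273.609412 = 268.181661
dx/dθ = −r sin θ − h·r cos θ/√(L² − h²) (θ in radians; h = 27.620455) = -38.072531

x = 268.1817, dx/dθ = -38.0725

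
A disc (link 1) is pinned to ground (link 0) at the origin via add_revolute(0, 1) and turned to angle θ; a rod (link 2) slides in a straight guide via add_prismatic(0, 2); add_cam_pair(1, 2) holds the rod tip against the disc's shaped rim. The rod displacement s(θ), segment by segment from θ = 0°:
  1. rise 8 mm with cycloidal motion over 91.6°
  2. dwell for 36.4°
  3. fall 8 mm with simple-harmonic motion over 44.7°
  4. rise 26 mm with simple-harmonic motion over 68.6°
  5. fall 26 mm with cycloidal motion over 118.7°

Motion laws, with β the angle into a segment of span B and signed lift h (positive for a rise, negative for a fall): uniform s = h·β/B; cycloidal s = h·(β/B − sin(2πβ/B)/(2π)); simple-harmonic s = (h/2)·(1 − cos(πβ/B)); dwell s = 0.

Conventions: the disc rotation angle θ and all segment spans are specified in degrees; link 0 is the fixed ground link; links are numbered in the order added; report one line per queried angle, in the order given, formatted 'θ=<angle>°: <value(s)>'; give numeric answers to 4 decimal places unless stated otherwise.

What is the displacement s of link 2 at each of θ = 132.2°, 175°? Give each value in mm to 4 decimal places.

segment 1 (0° to 91.6°, cycloidal, h = 8) is passed completely: s = 0.0000 + (8) = 8.0000
segment 2 (91.6° to 128°, dwell): s unchanged at 8.0000
θ = 132.2° falls in segment 3 (128° to 172.7°, simple-harmonic, h = -8): β = 132.2 − 128 = 4.2°, B = 44.7°; Δs = -8/2·(1 − cos(π·0.0940)) = -0.1730; s = 8.0000 − 0.1730 = 7.8270
segment 3 (128° to 172.7°, simple-harmonic, h = -8) is passed completely: s = 8.0000 + (-8) = 0.0000
θ = 175° falls in segment 4 (172.7° to 241.3°, simple-harmonic, h = 26): β = 175 − 172.7 = 2.3°, B = 68.6°; Δs = 26/2·(1 − cos(π·0.0335)) = 0.0720; s = 0.0000 + 0.0720 = 0.0720

θ=132.2°: 7.8270
θ=175°: 0.0720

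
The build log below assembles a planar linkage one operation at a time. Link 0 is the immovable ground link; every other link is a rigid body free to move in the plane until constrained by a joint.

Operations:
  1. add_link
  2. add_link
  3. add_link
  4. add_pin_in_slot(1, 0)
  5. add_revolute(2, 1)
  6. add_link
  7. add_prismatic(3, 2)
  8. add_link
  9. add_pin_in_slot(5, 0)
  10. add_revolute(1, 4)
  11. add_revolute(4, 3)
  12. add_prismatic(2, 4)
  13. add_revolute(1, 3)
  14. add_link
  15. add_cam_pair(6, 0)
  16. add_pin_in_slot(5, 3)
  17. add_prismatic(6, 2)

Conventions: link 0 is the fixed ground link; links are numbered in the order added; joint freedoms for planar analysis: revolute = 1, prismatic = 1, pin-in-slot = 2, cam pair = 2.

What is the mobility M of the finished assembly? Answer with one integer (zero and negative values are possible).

L=1 J1=0 J2=0
add link → L=2 J1=0 J2=0
add link → L=3 J1=0 J2=0
add link → L=4 J1=0 J2=0
PS@1,0 dof=2 J2 → L=4 J1=0 J2=1
R@2,1 dof=1 J1 → L=4 J1=1 J2=1
add link → L=5 J1=1 J2=1
P@3,2 dof=1 J1 → L=5 J1=2 J2=1
add link → L=6 J1=2 J2=1
PS@5,0 dof=2 J2 → L=6 J1=2 J2=2
R@1,4 dof=1 J1 → L=6 J1=3 J2=2
R@4,3 dof=1 J1 → L=6 J1=4 J2=2
P@2,4 dof=1 J1 → L=6 J1=5 J2=2
R@1,3 dof=1 J1 → L=6 J1=6 J2=2
add link → L=7 J1=6 J2=2
C@6,0 dof=2 J2 → L=7 J1=6 J2=3
PS@5,3 dof=2 J2 → L=7 J1=6 J2=4
P@6,2 dof=1 J1 → L=7 J1=7 J2=4
M=3(L−1)−2J1−J2=3·6−2·7−4=0

M = 0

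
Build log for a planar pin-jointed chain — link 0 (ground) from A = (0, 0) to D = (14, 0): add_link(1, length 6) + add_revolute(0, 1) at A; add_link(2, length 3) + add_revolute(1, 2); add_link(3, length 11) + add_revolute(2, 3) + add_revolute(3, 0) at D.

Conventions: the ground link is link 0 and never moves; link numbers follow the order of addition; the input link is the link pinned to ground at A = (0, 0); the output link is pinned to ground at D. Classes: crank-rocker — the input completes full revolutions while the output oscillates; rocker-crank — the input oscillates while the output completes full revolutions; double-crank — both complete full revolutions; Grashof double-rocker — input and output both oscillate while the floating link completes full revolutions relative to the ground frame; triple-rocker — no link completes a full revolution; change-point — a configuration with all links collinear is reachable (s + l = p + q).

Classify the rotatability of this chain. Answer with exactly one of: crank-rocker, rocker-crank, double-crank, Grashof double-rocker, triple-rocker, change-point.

lengths: ground=14, input=6, coupler=3, output=11
sorted: s=3 (shortest), l=14 (longest), p+q=17
s + l = 17 vs p + q = 17
s + l = p + q → change-point (collinear configuration reachable)

change-point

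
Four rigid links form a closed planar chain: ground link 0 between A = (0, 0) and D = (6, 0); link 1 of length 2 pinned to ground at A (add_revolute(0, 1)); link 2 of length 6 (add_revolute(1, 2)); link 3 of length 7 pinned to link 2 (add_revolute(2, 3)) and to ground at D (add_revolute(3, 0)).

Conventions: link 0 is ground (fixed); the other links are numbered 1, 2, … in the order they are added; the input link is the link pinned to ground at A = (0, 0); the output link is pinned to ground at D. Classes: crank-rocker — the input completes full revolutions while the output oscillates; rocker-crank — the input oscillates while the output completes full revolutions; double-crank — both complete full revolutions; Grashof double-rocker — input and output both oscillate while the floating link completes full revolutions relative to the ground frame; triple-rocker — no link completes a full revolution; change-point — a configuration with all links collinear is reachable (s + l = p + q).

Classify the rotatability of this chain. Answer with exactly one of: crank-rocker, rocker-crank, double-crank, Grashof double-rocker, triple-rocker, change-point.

lengths: ground=6, input=2, coupler=6, output=7
sorted: s=2 (shortest), l=7 (longest), p+q=12
s + l = 9 vs p + q = 12
s + l < p + q (Grashof) with shortest = input link → crank-rocker

crank-rocker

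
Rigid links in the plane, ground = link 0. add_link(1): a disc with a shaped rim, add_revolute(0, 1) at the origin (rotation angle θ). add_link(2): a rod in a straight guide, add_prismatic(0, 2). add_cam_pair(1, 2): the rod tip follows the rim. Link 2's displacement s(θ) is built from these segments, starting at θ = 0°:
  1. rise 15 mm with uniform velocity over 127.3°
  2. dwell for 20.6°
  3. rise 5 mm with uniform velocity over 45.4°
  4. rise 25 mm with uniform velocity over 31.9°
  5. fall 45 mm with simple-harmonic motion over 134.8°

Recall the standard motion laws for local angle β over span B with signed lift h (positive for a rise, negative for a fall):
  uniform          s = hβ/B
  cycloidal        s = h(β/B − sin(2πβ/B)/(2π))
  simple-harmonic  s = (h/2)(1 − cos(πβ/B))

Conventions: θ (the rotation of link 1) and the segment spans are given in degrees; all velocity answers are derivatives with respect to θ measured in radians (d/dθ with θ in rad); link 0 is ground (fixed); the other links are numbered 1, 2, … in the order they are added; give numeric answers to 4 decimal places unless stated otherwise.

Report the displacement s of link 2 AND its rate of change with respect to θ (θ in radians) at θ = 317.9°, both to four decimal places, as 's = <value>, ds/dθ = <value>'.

segment 1 (0° to 127.3°, uniform, h = 15) is passed completely: s = 0.0000 + (15) = 15.0000
segment 2 (127.3° to 147.9°, dwell): s unchanged at 15.0000
segment 3 (147.9° to 193.3°, uniform, h = 5) is passed completely: s = 15.0000 + (5) = 20.0000
segment 4 (193.3° to 225.2°, uniform, h = 25) is passed completely: s = 20.0000 + (25) = 45.0000
θ = 317.9° falls in segment 5 (225.2° to 360°, simple-harmonic, h = -45): β = 317.9 − 225.2 = 92.7°, B = 134.8°; Δs = -45/2·(1 − cos(π·0.6877)) = -35.0112; s = 45.0000 − 35.0112 = 9.9888
velocity in seg [225.2°–360°] (simple-harmonic), θ in radians: β = 92.7° = 1.6179 rad, B = 134.8° = 2.3527 rad; ds/dθ = (πh/(2B)) sin(πβ/B) = (π·(-45)/(2·2.3527)) sin(π·0.6877) = -24.971368 mm/rad

s = 9.9888, ds/dθ = -24.9714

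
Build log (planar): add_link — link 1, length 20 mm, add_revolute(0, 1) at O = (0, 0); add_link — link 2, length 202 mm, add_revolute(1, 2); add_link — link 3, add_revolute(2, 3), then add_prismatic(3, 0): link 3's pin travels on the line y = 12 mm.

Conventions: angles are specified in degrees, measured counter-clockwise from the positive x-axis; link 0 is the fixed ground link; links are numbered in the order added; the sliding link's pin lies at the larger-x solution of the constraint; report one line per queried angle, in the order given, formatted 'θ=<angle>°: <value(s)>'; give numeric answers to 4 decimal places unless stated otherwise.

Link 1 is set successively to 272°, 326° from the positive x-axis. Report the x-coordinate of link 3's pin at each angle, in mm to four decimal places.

geometry: r = 20 mm, L = 202 mm, e = 12 mm
θ=272°: crank pin P = (r cos θ, r sin θ) = (0.697990, -19.987817)
θ=272°: h = r sin θ − e = -19.987817 − 12 = -31.987817
θ=272°: x = r cos θ + √(L² − h²) = 0.697990 + 199.451196 = 200.149186
θ=326°: crank pin P = (r cos θ, r sin θ) = (16.580751, -11.183858)
θ=326°: h = r sin θ − e = -11.183858 − 12 = -23.183858
θ=326°: x = r cos θ + √(L² − h²) = 16.580751 + 200.665166 = 217.245917

θ=272°: 200.1492
θ=326°: 217.2459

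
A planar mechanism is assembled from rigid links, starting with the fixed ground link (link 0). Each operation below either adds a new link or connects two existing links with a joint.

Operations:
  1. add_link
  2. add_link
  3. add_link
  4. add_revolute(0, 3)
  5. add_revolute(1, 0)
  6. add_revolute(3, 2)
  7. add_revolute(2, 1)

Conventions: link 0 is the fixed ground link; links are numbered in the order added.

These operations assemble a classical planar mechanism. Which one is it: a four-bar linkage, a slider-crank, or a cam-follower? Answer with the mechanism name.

links: 4 (incl. ground); joints: 4 revolute, 0 prismatic, 0 higher (cam) pair, forming one closed loop
4 links in a single 4R loop → four-bar linkage

four-bar linkage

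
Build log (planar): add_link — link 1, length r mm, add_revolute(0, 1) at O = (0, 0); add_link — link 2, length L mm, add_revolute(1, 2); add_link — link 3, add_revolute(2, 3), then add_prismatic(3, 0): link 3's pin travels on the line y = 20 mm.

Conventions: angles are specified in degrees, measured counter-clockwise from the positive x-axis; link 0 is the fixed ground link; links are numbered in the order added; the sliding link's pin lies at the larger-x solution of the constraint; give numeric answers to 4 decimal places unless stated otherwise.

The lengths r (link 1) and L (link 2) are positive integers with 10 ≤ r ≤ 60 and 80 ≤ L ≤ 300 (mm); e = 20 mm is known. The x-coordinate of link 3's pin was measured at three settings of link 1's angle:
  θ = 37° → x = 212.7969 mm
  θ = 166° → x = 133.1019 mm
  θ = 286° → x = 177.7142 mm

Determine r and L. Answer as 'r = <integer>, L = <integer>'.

constraint per measurement: (x − r cos θ)² + (r sin θ − e)² = L²
subtracting the θ₁ and θ₂ equations cancels the r² and L² terms:
r = (x₁² − x₂²) / (2[(x₁cos θ₁ + e sin θ₁) − (x₂cos θ₂ + e sin θ₂)]) = 45.0000 → r = 45
L² = (x₁ − r cos θ₁)² + (r sin θ₁ − e)² = 31329.0091 → L = 177.0000 → L = 177
check at θ₃=286°: x = 177.7142 (printed 177.7142) ✓

r = 45, L = 177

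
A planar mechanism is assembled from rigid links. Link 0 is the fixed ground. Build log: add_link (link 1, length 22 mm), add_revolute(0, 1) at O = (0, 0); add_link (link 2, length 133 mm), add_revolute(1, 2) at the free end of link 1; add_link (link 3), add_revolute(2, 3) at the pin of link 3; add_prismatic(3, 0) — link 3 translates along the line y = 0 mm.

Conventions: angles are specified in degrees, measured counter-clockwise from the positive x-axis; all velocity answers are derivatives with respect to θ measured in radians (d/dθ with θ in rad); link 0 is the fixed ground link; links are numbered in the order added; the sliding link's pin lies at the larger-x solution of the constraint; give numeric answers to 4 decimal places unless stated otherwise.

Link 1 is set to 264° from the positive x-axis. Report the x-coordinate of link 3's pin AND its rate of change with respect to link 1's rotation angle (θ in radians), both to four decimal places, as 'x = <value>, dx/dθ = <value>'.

geometry: r = 22 mm, L = 133 mm, e = 0 mm
crank pin P = (r cos θ, r sin θ) = (-2.299626, -21.879482)
h = r sin θ − e = -21.879482 − 0 = -21.879482
x = r cos θ + √(L² − h²) = -2.299626 + 131.187988 = 128.888362
dx/dθ = −r sin θ − h·r cos θ/√(L² − h²) (θ in radians; h = -21.879482) = 21.495951

x = 128.8884, dx/dθ = 21.4960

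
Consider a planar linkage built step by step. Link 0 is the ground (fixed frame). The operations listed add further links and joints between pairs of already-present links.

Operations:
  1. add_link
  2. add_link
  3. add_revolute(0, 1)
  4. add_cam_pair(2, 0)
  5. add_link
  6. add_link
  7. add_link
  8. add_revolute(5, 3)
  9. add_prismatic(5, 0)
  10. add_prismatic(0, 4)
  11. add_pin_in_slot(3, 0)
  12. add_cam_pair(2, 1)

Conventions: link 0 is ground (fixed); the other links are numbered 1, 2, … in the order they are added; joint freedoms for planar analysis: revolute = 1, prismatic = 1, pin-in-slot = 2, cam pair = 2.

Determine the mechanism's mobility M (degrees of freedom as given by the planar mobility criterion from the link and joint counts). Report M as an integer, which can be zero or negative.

(L,J1,J2)=(1,0,0); link0 fixed
link1: (2,0,0)
link2: (3,0,0)
R 0-1 [J1]: (3,1,0)
C 2-0 [J2]: (3,1,1)
link3: (4,1,1)
link4: (5,1,1)
link5: (6,1,1)
R 5-3 [J1]: (6,2,1)
P 5-0 [J1]: (6,3,1)
P 0-4 [J1]: (6,4,1)
PS 3-0 [J2]: (6,4,2)
C 2-1 [J2]: (6,4,3)
Grübler: 3·5 − 2·4 − 3 = 4

M = 4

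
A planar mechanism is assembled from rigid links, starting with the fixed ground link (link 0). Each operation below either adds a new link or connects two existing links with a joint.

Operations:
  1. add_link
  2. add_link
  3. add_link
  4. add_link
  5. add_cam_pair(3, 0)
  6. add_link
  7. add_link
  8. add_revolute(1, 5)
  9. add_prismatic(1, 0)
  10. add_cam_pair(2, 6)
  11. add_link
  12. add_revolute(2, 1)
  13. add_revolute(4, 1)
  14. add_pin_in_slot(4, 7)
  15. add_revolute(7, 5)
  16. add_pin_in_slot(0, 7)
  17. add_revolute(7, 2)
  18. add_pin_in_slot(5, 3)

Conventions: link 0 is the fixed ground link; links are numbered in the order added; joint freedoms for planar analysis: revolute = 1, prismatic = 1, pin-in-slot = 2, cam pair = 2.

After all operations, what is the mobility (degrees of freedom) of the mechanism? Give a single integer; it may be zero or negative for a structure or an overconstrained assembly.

(L,J1,J2)=(1,0,0); link0 fixed
link1: (2,0,0)
link2: (3,0,0)
link3: (4,0,0)
link4: (5,0,0)
C 3-0 [J2]: (5,0,1)
link5: (6,0,1)
link6: (7,0,1)
R 1-5 [J1]: (7,1,1)
P 1-0 [J1]: (7,2,1)
C 2-6 [J2]: (7,2,2)
link7: (8,2,2)
R 2-1 [J1]: (8,3,2)
R 4-1 [J1]: (8,4,2)
PS 4-7 [J2]: (8,4,3)
R 7-5 [J1]: (8,5,3)
PS 0-7 [J2]: (8,5,4)
R 7-2 [J1]: (8,6,4)
PS 5-3 [J2]: (8,6,5)
Grübler: 3·7 − 2·6 − 5 = 4

M = 4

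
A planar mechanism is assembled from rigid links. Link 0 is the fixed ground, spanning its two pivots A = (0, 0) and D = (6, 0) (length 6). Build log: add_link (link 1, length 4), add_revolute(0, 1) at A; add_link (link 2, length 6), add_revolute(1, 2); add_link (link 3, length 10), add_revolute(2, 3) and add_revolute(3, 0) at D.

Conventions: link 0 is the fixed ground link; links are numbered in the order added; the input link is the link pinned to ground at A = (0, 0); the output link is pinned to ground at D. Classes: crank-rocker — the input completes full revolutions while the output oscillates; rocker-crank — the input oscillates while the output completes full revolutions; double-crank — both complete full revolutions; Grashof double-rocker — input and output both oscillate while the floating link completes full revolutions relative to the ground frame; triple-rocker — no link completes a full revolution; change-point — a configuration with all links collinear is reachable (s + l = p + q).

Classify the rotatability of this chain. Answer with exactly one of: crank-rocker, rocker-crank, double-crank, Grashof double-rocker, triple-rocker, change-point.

lengths: ground=6, input=4, coupler=6, output=10
sorted: s=4 (shortest), l=10 (longest), p+q=12
s + l = 14 vs p + q = 12
s + l > p + q → non-Grashof → no link fully rotates → triple-rocker

triple-rocker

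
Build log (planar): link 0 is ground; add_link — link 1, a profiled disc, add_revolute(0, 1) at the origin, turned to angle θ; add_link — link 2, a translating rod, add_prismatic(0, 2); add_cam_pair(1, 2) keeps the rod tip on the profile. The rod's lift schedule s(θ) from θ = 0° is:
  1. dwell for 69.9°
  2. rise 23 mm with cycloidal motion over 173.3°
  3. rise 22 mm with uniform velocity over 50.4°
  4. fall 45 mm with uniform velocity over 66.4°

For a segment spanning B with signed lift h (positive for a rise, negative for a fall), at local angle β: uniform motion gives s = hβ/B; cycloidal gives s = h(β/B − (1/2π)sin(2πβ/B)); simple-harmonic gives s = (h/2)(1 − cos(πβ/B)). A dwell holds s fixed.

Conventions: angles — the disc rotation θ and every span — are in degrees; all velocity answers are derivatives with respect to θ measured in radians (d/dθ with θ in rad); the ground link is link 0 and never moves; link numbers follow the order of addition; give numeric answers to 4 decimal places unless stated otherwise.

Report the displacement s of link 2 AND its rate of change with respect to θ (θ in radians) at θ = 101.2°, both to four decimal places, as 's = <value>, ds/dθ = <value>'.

seg 1 [0°–69.9°] dwell: s stays 0.0000
seg 2 [69.9°–243.2°] cycloidal, h=23: θ=101.2° here. β=31.3, B=173.3. 23·(0.1806 − sin(2π·0.1806)/(2π)) = 0.8359 → s = 0.8359
velocity in seg [69.9°–243.2°] (cycloidal), θ in radians: β = 31.3° = 0.5463 rad, B = 173.3° = 3.0247 rad; ds/dθ = (h/B)(1 − cos(2πβ/B)) = (23/3.0247)(1 − cos(2π·0.1806)) = 4.392939 mm/rad

s = 0.8359, ds/dθ = 4.3929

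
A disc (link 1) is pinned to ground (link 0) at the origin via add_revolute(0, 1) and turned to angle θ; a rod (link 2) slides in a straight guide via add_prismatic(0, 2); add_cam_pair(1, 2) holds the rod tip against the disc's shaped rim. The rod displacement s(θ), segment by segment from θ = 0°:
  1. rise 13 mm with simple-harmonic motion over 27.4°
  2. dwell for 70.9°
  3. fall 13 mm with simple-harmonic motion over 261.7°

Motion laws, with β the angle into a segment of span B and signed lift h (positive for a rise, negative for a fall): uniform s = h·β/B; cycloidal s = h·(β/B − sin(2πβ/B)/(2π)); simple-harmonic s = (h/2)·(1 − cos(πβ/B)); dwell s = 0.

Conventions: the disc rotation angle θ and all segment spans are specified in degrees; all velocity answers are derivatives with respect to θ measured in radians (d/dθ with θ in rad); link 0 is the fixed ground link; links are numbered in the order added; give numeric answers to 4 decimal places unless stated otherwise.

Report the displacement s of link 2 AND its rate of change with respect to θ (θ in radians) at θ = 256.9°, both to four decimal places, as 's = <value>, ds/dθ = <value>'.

segment 1 (0° to 27.4°, simple-harmonic, h = 13) is passed completely: s = 0.0000 + (13) = 13.0000
segment 2 (27.4° to 98.3°, dwell): s unchanged at 13.0000
θ = 256.9° falls in segment 3 (98.3° to 360°, simple-harmonic, h = -13): β = 256.9 − 98.3 = 158.6°, B = 261.7°; Δs = -13/2·(1 − cos(π·0.6060)) = -8.6255; s = 13.0000 − 8.6255 = 4.3745
velocity in seg [98.3°–360°] (simple-harmonic), θ in radians: β = 158.6° = 2.7681 rad, B = 261.7° = 4.5675 rad; ds/dθ = (πh/(2B)) sin(πβ/B) = (π·(-13)/(2·4.5675)) sin(π·0.6060) = -4.224986 mm/rad

s = 4.3745, ds/dθ = -4.2250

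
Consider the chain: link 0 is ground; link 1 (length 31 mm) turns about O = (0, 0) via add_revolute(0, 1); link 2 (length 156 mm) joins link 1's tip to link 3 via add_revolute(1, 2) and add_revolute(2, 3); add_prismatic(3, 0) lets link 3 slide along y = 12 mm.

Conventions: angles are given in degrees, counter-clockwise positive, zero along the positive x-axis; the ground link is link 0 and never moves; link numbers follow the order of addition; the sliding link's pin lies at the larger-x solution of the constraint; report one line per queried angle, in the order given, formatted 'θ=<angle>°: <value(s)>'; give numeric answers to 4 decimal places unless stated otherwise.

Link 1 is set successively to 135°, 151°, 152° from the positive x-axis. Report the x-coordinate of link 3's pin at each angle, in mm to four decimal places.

geometry: r = 31 mm, L = 156 mm, e = 12 mm
θ=135°: crank pin P = (r cos θ, r sin θ) = (-21.920310, 21.920310)
θ=135°: h = r sin θ − e = 21.920310 − 12 = 9.920310
θ=135°: x = r cos θ + √(L² − h²) = -21.920310 + 155.684256 = 133.763945
θ=151°: crank pin P = (r cos θ, r sin θ) = (-27.113211, 15.029098)
θ=151°: h = r sin θ − e = 15.029098 − 12 = 3.029098
θ=151°: x = r cos θ + √(L² − h²) = -27.113211 + 155.970589 = 128.857378
θ=152°: crank pin P = (r cos θ, r sin θ) = (-27.371375, 14.553618)
θ=152°: h = r sin θ − e = 14.553618 − 12 = 2.553618
θ=152°: x = r cos θ + √(L² − h²) = -27.371375 + 155.979098 = 128.607723

θ=135°: 133.7639
θ=151°: 128.8574
θ=152°: 128.6077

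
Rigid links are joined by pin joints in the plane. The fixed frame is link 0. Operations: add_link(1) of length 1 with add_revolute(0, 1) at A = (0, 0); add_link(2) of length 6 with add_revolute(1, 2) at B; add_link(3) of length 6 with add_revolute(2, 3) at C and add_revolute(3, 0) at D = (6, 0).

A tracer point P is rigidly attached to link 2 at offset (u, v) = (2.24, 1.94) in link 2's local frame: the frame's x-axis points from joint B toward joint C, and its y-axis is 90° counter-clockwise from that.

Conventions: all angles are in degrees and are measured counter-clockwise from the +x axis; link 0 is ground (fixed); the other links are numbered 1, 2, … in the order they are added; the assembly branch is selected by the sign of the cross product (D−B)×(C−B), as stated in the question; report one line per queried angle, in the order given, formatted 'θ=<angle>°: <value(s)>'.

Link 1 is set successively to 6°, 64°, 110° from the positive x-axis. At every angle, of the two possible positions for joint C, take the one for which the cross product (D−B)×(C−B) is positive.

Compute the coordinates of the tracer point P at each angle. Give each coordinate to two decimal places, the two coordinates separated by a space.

A=(0,0), D=(6.00,0)
θ=6°: B = A + 1.00·(cos6°, sin6°) = (0.9945, 0.1045)
θ=6°: |BD| = 5.0066
θ=6°: circle(B,6.00) ∩ circle(D,6.00): a=2.5033, h=5.4528
θ=6°:   candidates: C₊=(3.6111,5.5039) cross=27.300; C₋=(3.3834,-5.3994) cross=-27.300
θ=6°:   branch + wants cross > 0 → take C=(3.6111,5.5039) (cross=27.300)
θ=6°: ex = (C−B)/|BC| = (0.4361,0.8999); ey = (-0.8999,0.4361)
θ=6°: P = B + 2.24·ex + 1.94·ey = (0.2256,2.9663)
θ=64°: B = A + 1.00·(cos64°, sin64°) = (0.4384, 0.8988)
θ=64°: |BD| = 5.6338
θ=64°: circle(B,6.00) ∩ circle(D,6.00): a=2.8169, h=5.2977
θ=64°:   candidates: C₊=(4.0644,5.6792) cross=29.846; C₋=(2.3740,-4.7804) cross=-29.846
θ=64°:   branch + wants cross > 0 → take C=(4.0644,5.6792) (cross=29.846)
θ=64°: ex = (C−B)/|BC| = (0.6043,0.7967); ey = (-0.7967,0.6043)
θ=64°: P = B + 2.24·ex + 1.94·ey = (0.2464,3.8559)
θ=110°: B = A + 1.00·(cos110°, sin110°) = (-0.3420, 0.9397)
θ=110°: |BD| = 6.4113
θ=110°: circle(B,6.00) ∩ circle(D,6.00): a=3.2056, h=5.0719
θ=110°:   candidates: C₊=(3.5724,5.4869) cross=32.517; C₋=(2.0856,-4.5473) cross=-32.517
θ=110°:   branch + wants cross > 0 → take C=(3.5724,5.4869) (cross=32.517)
θ=110°: ex = (C−B)/|BC| = (0.6524,0.7579); ey = (-0.7579,0.6524)
θ=110°: P = B + 2.24·ex + 1.94·ey = (-0.3509,3.9030)

θ=6°: 0.23 2.97
θ=64°: 0.25 3.86
θ=110°: -0.35 3.90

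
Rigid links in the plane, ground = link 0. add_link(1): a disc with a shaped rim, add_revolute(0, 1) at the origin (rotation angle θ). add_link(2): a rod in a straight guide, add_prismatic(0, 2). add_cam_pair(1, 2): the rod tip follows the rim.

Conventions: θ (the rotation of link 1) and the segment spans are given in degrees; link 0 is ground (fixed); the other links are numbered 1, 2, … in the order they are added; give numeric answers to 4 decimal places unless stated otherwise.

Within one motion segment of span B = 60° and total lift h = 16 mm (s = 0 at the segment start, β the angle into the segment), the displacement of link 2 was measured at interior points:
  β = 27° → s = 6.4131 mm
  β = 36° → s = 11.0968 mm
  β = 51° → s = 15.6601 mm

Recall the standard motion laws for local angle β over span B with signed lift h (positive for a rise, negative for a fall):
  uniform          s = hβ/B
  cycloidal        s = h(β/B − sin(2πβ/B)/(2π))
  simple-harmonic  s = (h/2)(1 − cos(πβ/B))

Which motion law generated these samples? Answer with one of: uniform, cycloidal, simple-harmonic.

candidates at β/B = r: uniform s = h·r (linear in β); cycloidal s = h·(r − sin(2πr)/(2π)); simple-harmonic s = (h/2)(1 − cos(πr))
β=27°: printed 6.4131 | uniform 7.2000, cycloidal 6.4131, simple-harmonic 6.7485
β=36°: printed 11.0968 | uniform 9.6000, cycloidal 11.0968, simple-harmonic 10.4721
β=51°: printed 15.6601 | uniform 13.6000, cycloidal 15.6601, simple-harmonic 15.1281
only one law matches every sample → cycloidal

cycloidal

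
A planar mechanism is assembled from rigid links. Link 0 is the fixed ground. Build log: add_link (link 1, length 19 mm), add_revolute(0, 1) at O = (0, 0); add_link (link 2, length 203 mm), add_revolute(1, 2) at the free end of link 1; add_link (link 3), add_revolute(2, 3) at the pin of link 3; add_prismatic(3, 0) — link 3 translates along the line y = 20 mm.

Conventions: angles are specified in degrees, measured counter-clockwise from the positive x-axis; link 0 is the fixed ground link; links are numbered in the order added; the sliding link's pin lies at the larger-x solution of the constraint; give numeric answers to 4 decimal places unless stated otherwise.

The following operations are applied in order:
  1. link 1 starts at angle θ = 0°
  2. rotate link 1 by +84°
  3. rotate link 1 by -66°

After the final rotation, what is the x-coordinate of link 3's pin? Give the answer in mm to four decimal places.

geometry: r = 19 mm, L = 203 mm, e = 20 mm; θ starts at 0°
rotate link 1 by +84°: θ ← 0° +84° = 84°
rotate link 1 by -66°: θ ← 84° -66° = 18°
crank pin P = (r cos θ, r sin θ) = (18.070074, 5.871323)
h = r sin θ − e = 5.871323 − 20 = -14.128677
x = r cos θ + √(L² − h²) = 18.070074 + 202.507729 = 220.577803

220.5778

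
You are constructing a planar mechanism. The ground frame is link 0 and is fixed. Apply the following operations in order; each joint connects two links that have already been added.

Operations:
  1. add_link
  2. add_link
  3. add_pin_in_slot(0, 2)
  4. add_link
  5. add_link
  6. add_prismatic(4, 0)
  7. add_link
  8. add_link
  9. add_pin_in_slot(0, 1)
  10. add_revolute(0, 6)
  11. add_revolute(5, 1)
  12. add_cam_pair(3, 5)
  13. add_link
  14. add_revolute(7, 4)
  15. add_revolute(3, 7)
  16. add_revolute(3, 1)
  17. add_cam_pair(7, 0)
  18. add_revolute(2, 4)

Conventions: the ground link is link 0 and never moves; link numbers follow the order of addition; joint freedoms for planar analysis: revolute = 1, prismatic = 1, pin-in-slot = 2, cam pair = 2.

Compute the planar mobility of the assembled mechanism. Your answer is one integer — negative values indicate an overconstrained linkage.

L=1 J1=0 J2=0
add link → L=2 J1=0 J2=0
add link → L=3 J1=0 J2=0
PS@0,2 dof=2 J2 → L=3 J1=0 J2=1
add link → L=4 J1=0 J2=1
add link → L=5 J1=0 J2=1
P@4,0 dof=1 J1 → L=5 J1=1 J2=1
add link → L=6 J1=1 J2=1
add link → L=7 J1=1 J2=1
PS@0,1 dof=2 J2 → L=7 J1=1 J2=2
R@0,6 dof=1 J1 → L=7 J1=2 J2=2
R@5,1 dof=1 J1 → L=7 J1=3 J2=2
C@3,5 dof=2 J2 → L=7 J1=3 J2=3
add link → L=8 J1=3 J2=3
R@7,4 dof=1 J1 → L=8 J1=4 J2=3
R@3,7 dof=1 J1 → L=8 J1=5 J2=3
R@3,1 dof=1 J1 → L=8 J1=6 J2=3
C@7,0 dof=2 J2 → L=8 J1=6 J2=4
R@2,4 dof=1 J1 → L=8 J1=7 J2=4
M=3(L−1)−2J1−J2=3·7−2·7−4=3

M = 3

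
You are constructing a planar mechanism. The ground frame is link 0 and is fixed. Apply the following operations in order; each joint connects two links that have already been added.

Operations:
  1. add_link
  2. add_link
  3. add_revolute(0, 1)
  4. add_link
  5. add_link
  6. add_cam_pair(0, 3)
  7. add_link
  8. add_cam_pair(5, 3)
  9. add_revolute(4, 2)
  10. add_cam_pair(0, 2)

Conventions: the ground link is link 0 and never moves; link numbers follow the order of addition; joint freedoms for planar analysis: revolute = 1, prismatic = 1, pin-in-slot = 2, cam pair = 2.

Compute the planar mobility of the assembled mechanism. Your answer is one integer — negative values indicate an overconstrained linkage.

link 0 = ground. State L|J1|J2 = 1|0|0
+link1  2|0|0
+link2  3|0|0
R(0,1) f=1→J1  3|1|0
+link3  4|1|0
+link4  5|1|0
C(0,3) f=2→J2  5|1|1
+link5  6|1|1
C(5,3) f=2→J2  6|1|2
R(4,2) f=1→J1  6|2|2
C(0,2) f=2→J2  6|2|3
M = 3(6−1)−2·2−3 = 15−4−3 = 8

M = 8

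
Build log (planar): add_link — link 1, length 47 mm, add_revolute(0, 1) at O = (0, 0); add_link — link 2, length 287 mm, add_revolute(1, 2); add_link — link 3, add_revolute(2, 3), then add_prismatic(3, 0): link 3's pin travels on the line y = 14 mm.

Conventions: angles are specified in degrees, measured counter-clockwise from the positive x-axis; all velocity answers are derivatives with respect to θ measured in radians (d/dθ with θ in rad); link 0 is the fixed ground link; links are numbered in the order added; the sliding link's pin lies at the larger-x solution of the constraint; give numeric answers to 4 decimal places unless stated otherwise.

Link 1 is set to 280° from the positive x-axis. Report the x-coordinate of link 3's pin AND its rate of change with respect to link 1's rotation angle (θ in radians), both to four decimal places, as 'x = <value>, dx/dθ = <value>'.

geometry: r = 47 mm, L = 287 mm, e = 14 mm
crank pin P = (r cos θ, r sin θ) = (8.161464, -46.285964)
h = r sin θ − e = -46.285964 − 14 = -60.285964
x = r cos θ + √(L² − h²) = 8.161464 + 280.596868 = 288.758333
dx/dθ = −r sin θ − h·r cos θ/√(L² − h²) (θ in radians; h = -60.285964) = 48.039447

x = 288.7583, dx/dθ = 48.0394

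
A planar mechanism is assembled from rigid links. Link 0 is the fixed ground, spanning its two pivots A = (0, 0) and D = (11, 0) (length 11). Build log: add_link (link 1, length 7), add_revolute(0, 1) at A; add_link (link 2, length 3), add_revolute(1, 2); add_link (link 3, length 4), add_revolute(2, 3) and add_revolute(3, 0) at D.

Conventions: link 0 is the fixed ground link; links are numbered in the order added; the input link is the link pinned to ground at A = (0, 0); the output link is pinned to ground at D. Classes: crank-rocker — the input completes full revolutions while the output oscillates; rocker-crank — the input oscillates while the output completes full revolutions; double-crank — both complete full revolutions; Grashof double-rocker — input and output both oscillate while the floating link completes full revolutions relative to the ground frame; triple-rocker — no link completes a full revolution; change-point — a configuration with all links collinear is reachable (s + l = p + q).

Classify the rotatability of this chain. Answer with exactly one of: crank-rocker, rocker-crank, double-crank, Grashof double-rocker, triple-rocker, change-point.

lengths: ground=11, input=7, coupler=3, output=4
sorted: s=3 (shortest), l=11 (longest), p+q=11
s + l = 14 vs p + q = 11
s + l > p + q → non-Grashof → no link fully rotates → triple-rocker

triple-rocker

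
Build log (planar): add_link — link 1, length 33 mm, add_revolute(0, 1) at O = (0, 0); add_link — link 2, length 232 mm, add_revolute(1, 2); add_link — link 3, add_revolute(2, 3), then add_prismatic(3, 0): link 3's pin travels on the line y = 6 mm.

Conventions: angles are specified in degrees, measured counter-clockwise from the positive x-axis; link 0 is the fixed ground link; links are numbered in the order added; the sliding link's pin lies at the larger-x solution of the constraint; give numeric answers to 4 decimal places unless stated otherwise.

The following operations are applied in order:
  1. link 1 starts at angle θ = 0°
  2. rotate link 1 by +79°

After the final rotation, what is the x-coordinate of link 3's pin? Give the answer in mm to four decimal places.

geometry: r = 33 mm, L = 232 mm, e = 6 mm; θ starts at 0°
rotate link 1 by +79°: θ ← 0° +79° = 79°
crank pin P = (r cos θ, r sin θ) = (6.296697, 32.393697)
h = r sin θ − e = 32.393697 − 6 = 26.393697
x = r cos θ + √(L² − h²) = 6.296697 + 230.493759 = 236.790455

236.7905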